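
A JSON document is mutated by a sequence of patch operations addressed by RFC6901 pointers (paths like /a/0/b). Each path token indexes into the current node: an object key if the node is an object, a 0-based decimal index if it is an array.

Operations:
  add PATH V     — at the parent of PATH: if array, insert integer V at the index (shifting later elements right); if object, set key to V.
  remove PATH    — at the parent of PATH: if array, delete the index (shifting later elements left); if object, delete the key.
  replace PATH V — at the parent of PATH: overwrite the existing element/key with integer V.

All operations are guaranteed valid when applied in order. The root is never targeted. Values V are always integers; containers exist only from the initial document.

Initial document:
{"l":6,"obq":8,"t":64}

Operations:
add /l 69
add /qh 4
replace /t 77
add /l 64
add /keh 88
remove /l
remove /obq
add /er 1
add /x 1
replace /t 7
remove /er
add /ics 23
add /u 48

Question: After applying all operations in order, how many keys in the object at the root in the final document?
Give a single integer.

Answer: 6

Derivation:
After op 1 (add /l 69): {"l":69,"obq":8,"t":64}
After op 2 (add /qh 4): {"l":69,"obq":8,"qh":4,"t":64}
After op 3 (replace /t 77): {"l":69,"obq":8,"qh":4,"t":77}
After op 4 (add /l 64): {"l":64,"obq":8,"qh":4,"t":77}
After op 5 (add /keh 88): {"keh":88,"l":64,"obq":8,"qh":4,"t":77}
After op 6 (remove /l): {"keh":88,"obq":8,"qh":4,"t":77}
After op 7 (remove /obq): {"keh":88,"qh":4,"t":77}
After op 8 (add /er 1): {"er":1,"keh":88,"qh":4,"t":77}
After op 9 (add /x 1): {"er":1,"keh":88,"qh":4,"t":77,"x":1}
After op 10 (replace /t 7): {"er":1,"keh":88,"qh":4,"t":7,"x":1}
After op 11 (remove /er): {"keh":88,"qh":4,"t":7,"x":1}
After op 12 (add /ics 23): {"ics":23,"keh":88,"qh":4,"t":7,"x":1}
After op 13 (add /u 48): {"ics":23,"keh":88,"qh":4,"t":7,"u":48,"x":1}
Size at the root: 6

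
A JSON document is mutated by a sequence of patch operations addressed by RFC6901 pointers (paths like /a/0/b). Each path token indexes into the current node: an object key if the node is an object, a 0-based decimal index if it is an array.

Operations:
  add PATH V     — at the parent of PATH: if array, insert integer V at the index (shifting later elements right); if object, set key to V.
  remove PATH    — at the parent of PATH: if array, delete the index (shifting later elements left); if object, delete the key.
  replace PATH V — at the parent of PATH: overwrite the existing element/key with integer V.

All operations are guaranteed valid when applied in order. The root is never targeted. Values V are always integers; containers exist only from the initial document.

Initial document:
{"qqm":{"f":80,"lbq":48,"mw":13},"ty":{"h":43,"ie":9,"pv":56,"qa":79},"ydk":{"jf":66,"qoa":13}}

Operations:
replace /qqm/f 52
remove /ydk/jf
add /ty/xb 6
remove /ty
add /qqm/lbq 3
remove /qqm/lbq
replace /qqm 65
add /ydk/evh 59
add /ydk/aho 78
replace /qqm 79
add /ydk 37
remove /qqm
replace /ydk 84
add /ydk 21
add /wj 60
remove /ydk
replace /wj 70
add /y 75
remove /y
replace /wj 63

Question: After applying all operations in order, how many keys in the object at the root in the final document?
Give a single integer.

Answer: 1

Derivation:
After op 1 (replace /qqm/f 52): {"qqm":{"f":52,"lbq":48,"mw":13},"ty":{"h":43,"ie":9,"pv":56,"qa":79},"ydk":{"jf":66,"qoa":13}}
After op 2 (remove /ydk/jf): {"qqm":{"f":52,"lbq":48,"mw":13},"ty":{"h":43,"ie":9,"pv":56,"qa":79},"ydk":{"qoa":13}}
After op 3 (add /ty/xb 6): {"qqm":{"f":52,"lbq":48,"mw":13},"ty":{"h":43,"ie":9,"pv":56,"qa":79,"xb":6},"ydk":{"qoa":13}}
After op 4 (remove /ty): {"qqm":{"f":52,"lbq":48,"mw":13},"ydk":{"qoa":13}}
After op 5 (add /qqm/lbq 3): {"qqm":{"f":52,"lbq":3,"mw":13},"ydk":{"qoa":13}}
After op 6 (remove /qqm/lbq): {"qqm":{"f":52,"mw":13},"ydk":{"qoa":13}}
After op 7 (replace /qqm 65): {"qqm":65,"ydk":{"qoa":13}}
After op 8 (add /ydk/evh 59): {"qqm":65,"ydk":{"evh":59,"qoa":13}}
After op 9 (add /ydk/aho 78): {"qqm":65,"ydk":{"aho":78,"evh":59,"qoa":13}}
After op 10 (replace /qqm 79): {"qqm":79,"ydk":{"aho":78,"evh":59,"qoa":13}}
After op 11 (add /ydk 37): {"qqm":79,"ydk":37}
After op 12 (remove /qqm): {"ydk":37}
After op 13 (replace /ydk 84): {"ydk":84}
After op 14 (add /ydk 21): {"ydk":21}
After op 15 (add /wj 60): {"wj":60,"ydk":21}
After op 16 (remove /ydk): {"wj":60}
After op 17 (replace /wj 70): {"wj":70}
After op 18 (add /y 75): {"wj":70,"y":75}
After op 19 (remove /y): {"wj":70}
After op 20 (replace /wj 63): {"wj":63}
Size at the root: 1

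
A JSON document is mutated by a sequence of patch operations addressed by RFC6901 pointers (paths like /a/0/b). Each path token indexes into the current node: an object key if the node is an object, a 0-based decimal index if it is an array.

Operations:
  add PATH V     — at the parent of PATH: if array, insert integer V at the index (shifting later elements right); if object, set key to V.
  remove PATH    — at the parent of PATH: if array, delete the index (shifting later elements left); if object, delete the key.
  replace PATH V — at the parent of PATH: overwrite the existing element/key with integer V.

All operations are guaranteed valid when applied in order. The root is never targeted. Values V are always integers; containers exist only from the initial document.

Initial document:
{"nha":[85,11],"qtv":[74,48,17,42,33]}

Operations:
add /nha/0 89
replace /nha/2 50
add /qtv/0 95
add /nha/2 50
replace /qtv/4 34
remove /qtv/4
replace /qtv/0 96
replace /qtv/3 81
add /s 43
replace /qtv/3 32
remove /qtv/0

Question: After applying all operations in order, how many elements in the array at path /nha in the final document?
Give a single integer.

Answer: 4

Derivation:
After op 1 (add /nha/0 89): {"nha":[89,85,11],"qtv":[74,48,17,42,33]}
After op 2 (replace /nha/2 50): {"nha":[89,85,50],"qtv":[74,48,17,42,33]}
After op 3 (add /qtv/0 95): {"nha":[89,85,50],"qtv":[95,74,48,17,42,33]}
After op 4 (add /nha/2 50): {"nha":[89,85,50,50],"qtv":[95,74,48,17,42,33]}
After op 5 (replace /qtv/4 34): {"nha":[89,85,50,50],"qtv":[95,74,48,17,34,33]}
After op 6 (remove /qtv/4): {"nha":[89,85,50,50],"qtv":[95,74,48,17,33]}
After op 7 (replace /qtv/0 96): {"nha":[89,85,50,50],"qtv":[96,74,48,17,33]}
After op 8 (replace /qtv/3 81): {"nha":[89,85,50,50],"qtv":[96,74,48,81,33]}
After op 9 (add /s 43): {"nha":[89,85,50,50],"qtv":[96,74,48,81,33],"s":43}
After op 10 (replace /qtv/3 32): {"nha":[89,85,50,50],"qtv":[96,74,48,32,33],"s":43}
After op 11 (remove /qtv/0): {"nha":[89,85,50,50],"qtv":[74,48,32,33],"s":43}
Size at path /nha: 4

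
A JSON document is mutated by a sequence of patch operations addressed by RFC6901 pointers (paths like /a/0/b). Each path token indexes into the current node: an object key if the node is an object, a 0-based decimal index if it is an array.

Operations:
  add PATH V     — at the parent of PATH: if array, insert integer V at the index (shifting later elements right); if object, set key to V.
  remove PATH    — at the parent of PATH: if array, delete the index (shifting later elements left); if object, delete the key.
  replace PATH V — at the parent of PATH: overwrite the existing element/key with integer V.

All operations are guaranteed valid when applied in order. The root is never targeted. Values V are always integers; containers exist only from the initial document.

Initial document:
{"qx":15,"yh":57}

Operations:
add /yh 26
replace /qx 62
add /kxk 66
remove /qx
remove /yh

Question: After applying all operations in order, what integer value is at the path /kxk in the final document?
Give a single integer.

Answer: 66

Derivation:
After op 1 (add /yh 26): {"qx":15,"yh":26}
After op 2 (replace /qx 62): {"qx":62,"yh":26}
After op 3 (add /kxk 66): {"kxk":66,"qx":62,"yh":26}
After op 4 (remove /qx): {"kxk":66,"yh":26}
After op 5 (remove /yh): {"kxk":66}
Value at /kxk: 66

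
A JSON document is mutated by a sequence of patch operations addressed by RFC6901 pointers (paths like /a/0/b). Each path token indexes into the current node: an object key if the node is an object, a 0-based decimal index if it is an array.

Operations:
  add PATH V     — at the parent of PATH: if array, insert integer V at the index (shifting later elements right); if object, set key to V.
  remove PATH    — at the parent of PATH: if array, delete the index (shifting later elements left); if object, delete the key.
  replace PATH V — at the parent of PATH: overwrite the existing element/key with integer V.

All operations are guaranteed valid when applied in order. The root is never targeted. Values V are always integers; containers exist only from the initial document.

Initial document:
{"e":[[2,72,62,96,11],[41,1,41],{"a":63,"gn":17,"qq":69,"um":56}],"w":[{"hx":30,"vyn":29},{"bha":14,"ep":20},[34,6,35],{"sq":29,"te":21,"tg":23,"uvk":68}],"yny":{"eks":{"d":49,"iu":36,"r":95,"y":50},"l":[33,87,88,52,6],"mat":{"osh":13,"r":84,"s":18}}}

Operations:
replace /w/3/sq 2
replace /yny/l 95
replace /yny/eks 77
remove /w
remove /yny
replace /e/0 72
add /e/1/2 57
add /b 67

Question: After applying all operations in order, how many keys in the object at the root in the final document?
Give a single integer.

After op 1 (replace /w/3/sq 2): {"e":[[2,72,62,96,11],[41,1,41],{"a":63,"gn":17,"qq":69,"um":56}],"w":[{"hx":30,"vyn":29},{"bha":14,"ep":20},[34,6,35],{"sq":2,"te":21,"tg":23,"uvk":68}],"yny":{"eks":{"d":49,"iu":36,"r":95,"y":50},"l":[33,87,88,52,6],"mat":{"osh":13,"r":84,"s":18}}}
After op 2 (replace /yny/l 95): {"e":[[2,72,62,96,11],[41,1,41],{"a":63,"gn":17,"qq":69,"um":56}],"w":[{"hx":30,"vyn":29},{"bha":14,"ep":20},[34,6,35],{"sq":2,"te":21,"tg":23,"uvk":68}],"yny":{"eks":{"d":49,"iu":36,"r":95,"y":50},"l":95,"mat":{"osh":13,"r":84,"s":18}}}
After op 3 (replace /yny/eks 77): {"e":[[2,72,62,96,11],[41,1,41],{"a":63,"gn":17,"qq":69,"um":56}],"w":[{"hx":30,"vyn":29},{"bha":14,"ep":20},[34,6,35],{"sq":2,"te":21,"tg":23,"uvk":68}],"yny":{"eks":77,"l":95,"mat":{"osh":13,"r":84,"s":18}}}
After op 4 (remove /w): {"e":[[2,72,62,96,11],[41,1,41],{"a":63,"gn":17,"qq":69,"um":56}],"yny":{"eks":77,"l":95,"mat":{"osh":13,"r":84,"s":18}}}
After op 5 (remove /yny): {"e":[[2,72,62,96,11],[41,1,41],{"a":63,"gn":17,"qq":69,"um":56}]}
After op 6 (replace /e/0 72): {"e":[72,[41,1,41],{"a":63,"gn":17,"qq":69,"um":56}]}
After op 7 (add /e/1/2 57): {"e":[72,[41,1,57,41],{"a":63,"gn":17,"qq":69,"um":56}]}
After op 8 (add /b 67): {"b":67,"e":[72,[41,1,57,41],{"a":63,"gn":17,"qq":69,"um":56}]}
Size at the root: 2

Answer: 2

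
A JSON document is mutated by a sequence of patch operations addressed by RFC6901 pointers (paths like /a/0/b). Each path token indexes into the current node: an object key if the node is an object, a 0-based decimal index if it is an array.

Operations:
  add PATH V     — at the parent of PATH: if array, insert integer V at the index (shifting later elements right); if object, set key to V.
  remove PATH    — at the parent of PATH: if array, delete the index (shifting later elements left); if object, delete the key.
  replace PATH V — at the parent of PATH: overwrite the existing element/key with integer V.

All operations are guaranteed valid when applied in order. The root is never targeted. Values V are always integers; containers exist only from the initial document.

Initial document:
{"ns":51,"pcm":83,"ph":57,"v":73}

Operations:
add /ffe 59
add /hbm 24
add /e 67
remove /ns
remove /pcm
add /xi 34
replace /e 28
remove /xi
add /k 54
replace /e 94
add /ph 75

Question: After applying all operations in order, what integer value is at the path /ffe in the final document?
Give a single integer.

Answer: 59

Derivation:
After op 1 (add /ffe 59): {"ffe":59,"ns":51,"pcm":83,"ph":57,"v":73}
After op 2 (add /hbm 24): {"ffe":59,"hbm":24,"ns":51,"pcm":83,"ph":57,"v":73}
After op 3 (add /e 67): {"e":67,"ffe":59,"hbm":24,"ns":51,"pcm":83,"ph":57,"v":73}
After op 4 (remove /ns): {"e":67,"ffe":59,"hbm":24,"pcm":83,"ph":57,"v":73}
After op 5 (remove /pcm): {"e":67,"ffe":59,"hbm":24,"ph":57,"v":73}
After op 6 (add /xi 34): {"e":67,"ffe":59,"hbm":24,"ph":57,"v":73,"xi":34}
After op 7 (replace /e 28): {"e":28,"ffe":59,"hbm":24,"ph":57,"v":73,"xi":34}
After op 8 (remove /xi): {"e":28,"ffe":59,"hbm":24,"ph":57,"v":73}
After op 9 (add /k 54): {"e":28,"ffe":59,"hbm":24,"k":54,"ph":57,"v":73}
After op 10 (replace /e 94): {"e":94,"ffe":59,"hbm":24,"k":54,"ph":57,"v":73}
After op 11 (add /ph 75): {"e":94,"ffe":59,"hbm":24,"k":54,"ph":75,"v":73}
Value at /ffe: 59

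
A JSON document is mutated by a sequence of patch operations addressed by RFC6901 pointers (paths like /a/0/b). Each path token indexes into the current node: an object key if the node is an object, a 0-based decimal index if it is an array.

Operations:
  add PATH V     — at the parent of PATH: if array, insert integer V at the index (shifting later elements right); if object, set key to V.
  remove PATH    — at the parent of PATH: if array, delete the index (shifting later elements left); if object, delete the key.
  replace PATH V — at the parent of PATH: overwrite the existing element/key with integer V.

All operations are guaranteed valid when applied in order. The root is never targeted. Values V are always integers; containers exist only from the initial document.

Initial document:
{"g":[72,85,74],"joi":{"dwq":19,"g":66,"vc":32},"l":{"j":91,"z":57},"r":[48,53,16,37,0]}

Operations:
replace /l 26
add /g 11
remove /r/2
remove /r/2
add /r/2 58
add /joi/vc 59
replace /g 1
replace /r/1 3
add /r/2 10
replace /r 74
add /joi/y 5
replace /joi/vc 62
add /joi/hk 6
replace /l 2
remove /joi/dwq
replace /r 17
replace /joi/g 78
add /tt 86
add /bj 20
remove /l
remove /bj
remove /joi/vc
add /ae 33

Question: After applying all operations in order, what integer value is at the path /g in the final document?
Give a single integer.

After op 1 (replace /l 26): {"g":[72,85,74],"joi":{"dwq":19,"g":66,"vc":32},"l":26,"r":[48,53,16,37,0]}
After op 2 (add /g 11): {"g":11,"joi":{"dwq":19,"g":66,"vc":32},"l":26,"r":[48,53,16,37,0]}
After op 3 (remove /r/2): {"g":11,"joi":{"dwq":19,"g":66,"vc":32},"l":26,"r":[48,53,37,0]}
After op 4 (remove /r/2): {"g":11,"joi":{"dwq":19,"g":66,"vc":32},"l":26,"r":[48,53,0]}
After op 5 (add /r/2 58): {"g":11,"joi":{"dwq":19,"g":66,"vc":32},"l":26,"r":[48,53,58,0]}
After op 6 (add /joi/vc 59): {"g":11,"joi":{"dwq":19,"g":66,"vc":59},"l":26,"r":[48,53,58,0]}
After op 7 (replace /g 1): {"g":1,"joi":{"dwq":19,"g":66,"vc":59},"l":26,"r":[48,53,58,0]}
After op 8 (replace /r/1 3): {"g":1,"joi":{"dwq":19,"g":66,"vc":59},"l":26,"r":[48,3,58,0]}
After op 9 (add /r/2 10): {"g":1,"joi":{"dwq":19,"g":66,"vc":59},"l":26,"r":[48,3,10,58,0]}
After op 10 (replace /r 74): {"g":1,"joi":{"dwq":19,"g":66,"vc":59},"l":26,"r":74}
After op 11 (add /joi/y 5): {"g":1,"joi":{"dwq":19,"g":66,"vc":59,"y":5},"l":26,"r":74}
After op 12 (replace /joi/vc 62): {"g":1,"joi":{"dwq":19,"g":66,"vc":62,"y":5},"l":26,"r":74}
After op 13 (add /joi/hk 6): {"g":1,"joi":{"dwq":19,"g":66,"hk":6,"vc":62,"y":5},"l":26,"r":74}
After op 14 (replace /l 2): {"g":1,"joi":{"dwq":19,"g":66,"hk":6,"vc":62,"y":5},"l":2,"r":74}
After op 15 (remove /joi/dwq): {"g":1,"joi":{"g":66,"hk":6,"vc":62,"y":5},"l":2,"r":74}
After op 16 (replace /r 17): {"g":1,"joi":{"g":66,"hk":6,"vc":62,"y":5},"l":2,"r":17}
After op 17 (replace /joi/g 78): {"g":1,"joi":{"g":78,"hk":6,"vc":62,"y":5},"l":2,"r":17}
After op 18 (add /tt 86): {"g":1,"joi":{"g":78,"hk":6,"vc":62,"y":5},"l":2,"r":17,"tt":86}
After op 19 (add /bj 20): {"bj":20,"g":1,"joi":{"g":78,"hk":6,"vc":62,"y":5},"l":2,"r":17,"tt":86}
After op 20 (remove /l): {"bj":20,"g":1,"joi":{"g":78,"hk":6,"vc":62,"y":5},"r":17,"tt":86}
After op 21 (remove /bj): {"g":1,"joi":{"g":78,"hk":6,"vc":62,"y":5},"r":17,"tt":86}
After op 22 (remove /joi/vc): {"g":1,"joi":{"g":78,"hk":6,"y":5},"r":17,"tt":86}
After op 23 (add /ae 33): {"ae":33,"g":1,"joi":{"g":78,"hk":6,"y":5},"r":17,"tt":86}
Value at /g: 1

Answer: 1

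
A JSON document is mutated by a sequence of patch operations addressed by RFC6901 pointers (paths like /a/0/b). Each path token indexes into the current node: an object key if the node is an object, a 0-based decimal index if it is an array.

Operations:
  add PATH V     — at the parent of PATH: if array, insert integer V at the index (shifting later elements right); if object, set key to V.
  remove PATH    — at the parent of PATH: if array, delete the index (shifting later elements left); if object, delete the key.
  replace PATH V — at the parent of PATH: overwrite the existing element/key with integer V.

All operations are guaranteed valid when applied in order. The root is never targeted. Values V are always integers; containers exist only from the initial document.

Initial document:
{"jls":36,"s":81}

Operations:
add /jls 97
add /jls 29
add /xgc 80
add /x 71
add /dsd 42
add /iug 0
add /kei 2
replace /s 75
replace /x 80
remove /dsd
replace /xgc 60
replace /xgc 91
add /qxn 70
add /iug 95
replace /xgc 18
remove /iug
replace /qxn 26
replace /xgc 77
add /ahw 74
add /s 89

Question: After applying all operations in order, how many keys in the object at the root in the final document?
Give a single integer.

Answer: 7

Derivation:
After op 1 (add /jls 97): {"jls":97,"s":81}
After op 2 (add /jls 29): {"jls":29,"s":81}
After op 3 (add /xgc 80): {"jls":29,"s":81,"xgc":80}
After op 4 (add /x 71): {"jls":29,"s":81,"x":71,"xgc":80}
After op 5 (add /dsd 42): {"dsd":42,"jls":29,"s":81,"x":71,"xgc":80}
After op 6 (add /iug 0): {"dsd":42,"iug":0,"jls":29,"s":81,"x":71,"xgc":80}
After op 7 (add /kei 2): {"dsd":42,"iug":0,"jls":29,"kei":2,"s":81,"x":71,"xgc":80}
After op 8 (replace /s 75): {"dsd":42,"iug":0,"jls":29,"kei":2,"s":75,"x":71,"xgc":80}
After op 9 (replace /x 80): {"dsd":42,"iug":0,"jls":29,"kei":2,"s":75,"x":80,"xgc":80}
After op 10 (remove /dsd): {"iug":0,"jls":29,"kei":2,"s":75,"x":80,"xgc":80}
After op 11 (replace /xgc 60): {"iug":0,"jls":29,"kei":2,"s":75,"x":80,"xgc":60}
After op 12 (replace /xgc 91): {"iug":0,"jls":29,"kei":2,"s":75,"x":80,"xgc":91}
After op 13 (add /qxn 70): {"iug":0,"jls":29,"kei":2,"qxn":70,"s":75,"x":80,"xgc":91}
After op 14 (add /iug 95): {"iug":95,"jls":29,"kei":2,"qxn":70,"s":75,"x":80,"xgc":91}
After op 15 (replace /xgc 18): {"iug":95,"jls":29,"kei":2,"qxn":70,"s":75,"x":80,"xgc":18}
After op 16 (remove /iug): {"jls":29,"kei":2,"qxn":70,"s":75,"x":80,"xgc":18}
After op 17 (replace /qxn 26): {"jls":29,"kei":2,"qxn":26,"s":75,"x":80,"xgc":18}
After op 18 (replace /xgc 77): {"jls":29,"kei":2,"qxn":26,"s":75,"x":80,"xgc":77}
After op 19 (add /ahw 74): {"ahw":74,"jls":29,"kei":2,"qxn":26,"s":75,"x":80,"xgc":77}
After op 20 (add /s 89): {"ahw":74,"jls":29,"kei":2,"qxn":26,"s":89,"x":80,"xgc":77}
Size at the root: 7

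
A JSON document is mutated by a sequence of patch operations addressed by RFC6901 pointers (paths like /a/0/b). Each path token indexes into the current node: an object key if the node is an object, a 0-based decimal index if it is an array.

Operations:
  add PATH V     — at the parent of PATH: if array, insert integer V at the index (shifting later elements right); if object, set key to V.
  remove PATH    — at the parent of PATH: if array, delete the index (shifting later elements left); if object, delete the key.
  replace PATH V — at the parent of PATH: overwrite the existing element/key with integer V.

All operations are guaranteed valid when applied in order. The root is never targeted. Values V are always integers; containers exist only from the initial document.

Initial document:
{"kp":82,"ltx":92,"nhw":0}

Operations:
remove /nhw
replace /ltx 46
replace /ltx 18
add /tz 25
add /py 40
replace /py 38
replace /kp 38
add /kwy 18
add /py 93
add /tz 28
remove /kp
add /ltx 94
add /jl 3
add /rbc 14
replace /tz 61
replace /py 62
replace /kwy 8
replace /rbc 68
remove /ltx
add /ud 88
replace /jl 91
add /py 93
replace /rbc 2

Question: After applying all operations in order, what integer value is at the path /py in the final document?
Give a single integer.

After op 1 (remove /nhw): {"kp":82,"ltx":92}
After op 2 (replace /ltx 46): {"kp":82,"ltx":46}
After op 3 (replace /ltx 18): {"kp":82,"ltx":18}
After op 4 (add /tz 25): {"kp":82,"ltx":18,"tz":25}
After op 5 (add /py 40): {"kp":82,"ltx":18,"py":40,"tz":25}
After op 6 (replace /py 38): {"kp":82,"ltx":18,"py":38,"tz":25}
After op 7 (replace /kp 38): {"kp":38,"ltx":18,"py":38,"tz":25}
After op 8 (add /kwy 18): {"kp":38,"kwy":18,"ltx":18,"py":38,"tz":25}
After op 9 (add /py 93): {"kp":38,"kwy":18,"ltx":18,"py":93,"tz":25}
After op 10 (add /tz 28): {"kp":38,"kwy":18,"ltx":18,"py":93,"tz":28}
After op 11 (remove /kp): {"kwy":18,"ltx":18,"py":93,"tz":28}
After op 12 (add /ltx 94): {"kwy":18,"ltx":94,"py":93,"tz":28}
After op 13 (add /jl 3): {"jl":3,"kwy":18,"ltx":94,"py":93,"tz":28}
After op 14 (add /rbc 14): {"jl":3,"kwy":18,"ltx":94,"py":93,"rbc":14,"tz":28}
After op 15 (replace /tz 61): {"jl":3,"kwy":18,"ltx":94,"py":93,"rbc":14,"tz":61}
After op 16 (replace /py 62): {"jl":3,"kwy":18,"ltx":94,"py":62,"rbc":14,"tz":61}
After op 17 (replace /kwy 8): {"jl":3,"kwy":8,"ltx":94,"py":62,"rbc":14,"tz":61}
After op 18 (replace /rbc 68): {"jl":3,"kwy":8,"ltx":94,"py":62,"rbc":68,"tz":61}
After op 19 (remove /ltx): {"jl":3,"kwy":8,"py":62,"rbc":68,"tz":61}
After op 20 (add /ud 88): {"jl":3,"kwy":8,"py":62,"rbc":68,"tz":61,"ud":88}
After op 21 (replace /jl 91): {"jl":91,"kwy":8,"py":62,"rbc":68,"tz":61,"ud":88}
After op 22 (add /py 93): {"jl":91,"kwy":8,"py":93,"rbc":68,"tz":61,"ud":88}
After op 23 (replace /rbc 2): {"jl":91,"kwy":8,"py":93,"rbc":2,"tz":61,"ud":88}
Value at /py: 93

Answer: 93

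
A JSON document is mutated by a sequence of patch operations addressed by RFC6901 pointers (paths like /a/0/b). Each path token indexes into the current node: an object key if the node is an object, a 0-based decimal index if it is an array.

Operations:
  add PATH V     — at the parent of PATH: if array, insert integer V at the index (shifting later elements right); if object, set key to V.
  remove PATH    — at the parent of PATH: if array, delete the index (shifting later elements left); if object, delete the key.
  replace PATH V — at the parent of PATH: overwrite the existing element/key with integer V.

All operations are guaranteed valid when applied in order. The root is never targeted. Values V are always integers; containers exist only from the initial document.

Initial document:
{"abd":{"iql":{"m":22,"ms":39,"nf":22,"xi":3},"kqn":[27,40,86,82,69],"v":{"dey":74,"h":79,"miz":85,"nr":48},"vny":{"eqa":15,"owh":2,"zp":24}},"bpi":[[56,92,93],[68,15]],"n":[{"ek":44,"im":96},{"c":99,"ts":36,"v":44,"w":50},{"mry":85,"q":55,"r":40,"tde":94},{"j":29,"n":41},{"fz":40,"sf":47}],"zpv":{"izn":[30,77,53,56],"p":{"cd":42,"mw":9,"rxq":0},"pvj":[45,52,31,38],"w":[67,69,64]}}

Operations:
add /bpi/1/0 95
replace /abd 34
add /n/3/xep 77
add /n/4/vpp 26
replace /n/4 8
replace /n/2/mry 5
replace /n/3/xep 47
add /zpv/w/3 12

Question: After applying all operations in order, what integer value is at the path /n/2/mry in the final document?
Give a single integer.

Answer: 5

Derivation:
After op 1 (add /bpi/1/0 95): {"abd":{"iql":{"m":22,"ms":39,"nf":22,"xi":3},"kqn":[27,40,86,82,69],"v":{"dey":74,"h":79,"miz":85,"nr":48},"vny":{"eqa":15,"owh":2,"zp":24}},"bpi":[[56,92,93],[95,68,15]],"n":[{"ek":44,"im":96},{"c":99,"ts":36,"v":44,"w":50},{"mry":85,"q":55,"r":40,"tde":94},{"j":29,"n":41},{"fz":40,"sf":47}],"zpv":{"izn":[30,77,53,56],"p":{"cd":42,"mw":9,"rxq":0},"pvj":[45,52,31,38],"w":[67,69,64]}}
After op 2 (replace /abd 34): {"abd":34,"bpi":[[56,92,93],[95,68,15]],"n":[{"ek":44,"im":96},{"c":99,"ts":36,"v":44,"w":50},{"mry":85,"q":55,"r":40,"tde":94},{"j":29,"n":41},{"fz":40,"sf":47}],"zpv":{"izn":[30,77,53,56],"p":{"cd":42,"mw":9,"rxq":0},"pvj":[45,52,31,38],"w":[67,69,64]}}
After op 3 (add /n/3/xep 77): {"abd":34,"bpi":[[56,92,93],[95,68,15]],"n":[{"ek":44,"im":96},{"c":99,"ts":36,"v":44,"w":50},{"mry":85,"q":55,"r":40,"tde":94},{"j":29,"n":41,"xep":77},{"fz":40,"sf":47}],"zpv":{"izn":[30,77,53,56],"p":{"cd":42,"mw":9,"rxq":0},"pvj":[45,52,31,38],"w":[67,69,64]}}
After op 4 (add /n/4/vpp 26): {"abd":34,"bpi":[[56,92,93],[95,68,15]],"n":[{"ek":44,"im":96},{"c":99,"ts":36,"v":44,"w":50},{"mry":85,"q":55,"r":40,"tde":94},{"j":29,"n":41,"xep":77},{"fz":40,"sf":47,"vpp":26}],"zpv":{"izn":[30,77,53,56],"p":{"cd":42,"mw":9,"rxq":0},"pvj":[45,52,31,38],"w":[67,69,64]}}
After op 5 (replace /n/4 8): {"abd":34,"bpi":[[56,92,93],[95,68,15]],"n":[{"ek":44,"im":96},{"c":99,"ts":36,"v":44,"w":50},{"mry":85,"q":55,"r":40,"tde":94},{"j":29,"n":41,"xep":77},8],"zpv":{"izn":[30,77,53,56],"p":{"cd":42,"mw":9,"rxq":0},"pvj":[45,52,31,38],"w":[67,69,64]}}
After op 6 (replace /n/2/mry 5): {"abd":34,"bpi":[[56,92,93],[95,68,15]],"n":[{"ek":44,"im":96},{"c":99,"ts":36,"v":44,"w":50},{"mry":5,"q":55,"r":40,"tde":94},{"j":29,"n":41,"xep":77},8],"zpv":{"izn":[30,77,53,56],"p":{"cd":42,"mw":9,"rxq":0},"pvj":[45,52,31,38],"w":[67,69,64]}}
After op 7 (replace /n/3/xep 47): {"abd":34,"bpi":[[56,92,93],[95,68,15]],"n":[{"ek":44,"im":96},{"c":99,"ts":36,"v":44,"w":50},{"mry":5,"q":55,"r":40,"tde":94},{"j":29,"n":41,"xep":47},8],"zpv":{"izn":[30,77,53,56],"p":{"cd":42,"mw":9,"rxq":0},"pvj":[45,52,31,38],"w":[67,69,64]}}
After op 8 (add /zpv/w/3 12): {"abd":34,"bpi":[[56,92,93],[95,68,15]],"n":[{"ek":44,"im":96},{"c":99,"ts":36,"v":44,"w":50},{"mry":5,"q":55,"r":40,"tde":94},{"j":29,"n":41,"xep":47},8],"zpv":{"izn":[30,77,53,56],"p":{"cd":42,"mw":9,"rxq":0},"pvj":[45,52,31,38],"w":[67,69,64,12]}}
Value at /n/2/mry: 5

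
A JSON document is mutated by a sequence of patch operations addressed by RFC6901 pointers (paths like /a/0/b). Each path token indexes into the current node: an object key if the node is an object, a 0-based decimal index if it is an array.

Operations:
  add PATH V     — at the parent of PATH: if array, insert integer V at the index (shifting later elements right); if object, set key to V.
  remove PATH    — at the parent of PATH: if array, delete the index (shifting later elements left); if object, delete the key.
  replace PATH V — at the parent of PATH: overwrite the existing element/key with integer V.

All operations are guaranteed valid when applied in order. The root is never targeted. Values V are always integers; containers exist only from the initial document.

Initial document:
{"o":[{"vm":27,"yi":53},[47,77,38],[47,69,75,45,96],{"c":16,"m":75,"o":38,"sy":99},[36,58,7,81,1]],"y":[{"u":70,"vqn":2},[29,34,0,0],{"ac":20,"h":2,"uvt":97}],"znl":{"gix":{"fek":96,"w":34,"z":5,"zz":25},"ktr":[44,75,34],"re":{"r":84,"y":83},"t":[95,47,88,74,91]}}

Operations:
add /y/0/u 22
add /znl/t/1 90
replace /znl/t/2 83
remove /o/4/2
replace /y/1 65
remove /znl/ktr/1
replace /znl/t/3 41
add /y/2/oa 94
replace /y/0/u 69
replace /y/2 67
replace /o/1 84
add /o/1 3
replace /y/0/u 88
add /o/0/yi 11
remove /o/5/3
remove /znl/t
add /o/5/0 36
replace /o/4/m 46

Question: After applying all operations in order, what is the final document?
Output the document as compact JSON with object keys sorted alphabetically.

After op 1 (add /y/0/u 22): {"o":[{"vm":27,"yi":53},[47,77,38],[47,69,75,45,96],{"c":16,"m":75,"o":38,"sy":99},[36,58,7,81,1]],"y":[{"u":22,"vqn":2},[29,34,0,0],{"ac":20,"h":2,"uvt":97}],"znl":{"gix":{"fek":96,"w":34,"z":5,"zz":25},"ktr":[44,75,34],"re":{"r":84,"y":83},"t":[95,47,88,74,91]}}
After op 2 (add /znl/t/1 90): {"o":[{"vm":27,"yi":53},[47,77,38],[47,69,75,45,96],{"c":16,"m":75,"o":38,"sy":99},[36,58,7,81,1]],"y":[{"u":22,"vqn":2},[29,34,0,0],{"ac":20,"h":2,"uvt":97}],"znl":{"gix":{"fek":96,"w":34,"z":5,"zz":25},"ktr":[44,75,34],"re":{"r":84,"y":83},"t":[95,90,47,88,74,91]}}
After op 3 (replace /znl/t/2 83): {"o":[{"vm":27,"yi":53},[47,77,38],[47,69,75,45,96],{"c":16,"m":75,"o":38,"sy":99},[36,58,7,81,1]],"y":[{"u":22,"vqn":2},[29,34,0,0],{"ac":20,"h":2,"uvt":97}],"znl":{"gix":{"fek":96,"w":34,"z":5,"zz":25},"ktr":[44,75,34],"re":{"r":84,"y":83},"t":[95,90,83,88,74,91]}}
After op 4 (remove /o/4/2): {"o":[{"vm":27,"yi":53},[47,77,38],[47,69,75,45,96],{"c":16,"m":75,"o":38,"sy":99},[36,58,81,1]],"y":[{"u":22,"vqn":2},[29,34,0,0],{"ac":20,"h":2,"uvt":97}],"znl":{"gix":{"fek":96,"w":34,"z":5,"zz":25},"ktr":[44,75,34],"re":{"r":84,"y":83},"t":[95,90,83,88,74,91]}}
After op 5 (replace /y/1 65): {"o":[{"vm":27,"yi":53},[47,77,38],[47,69,75,45,96],{"c":16,"m":75,"o":38,"sy":99},[36,58,81,1]],"y":[{"u":22,"vqn":2},65,{"ac":20,"h":2,"uvt":97}],"znl":{"gix":{"fek":96,"w":34,"z":5,"zz":25},"ktr":[44,75,34],"re":{"r":84,"y":83},"t":[95,90,83,88,74,91]}}
After op 6 (remove /znl/ktr/1): {"o":[{"vm":27,"yi":53},[47,77,38],[47,69,75,45,96],{"c":16,"m":75,"o":38,"sy":99},[36,58,81,1]],"y":[{"u":22,"vqn":2},65,{"ac":20,"h":2,"uvt":97}],"znl":{"gix":{"fek":96,"w":34,"z":5,"zz":25},"ktr":[44,34],"re":{"r":84,"y":83},"t":[95,90,83,88,74,91]}}
After op 7 (replace /znl/t/3 41): {"o":[{"vm":27,"yi":53},[47,77,38],[47,69,75,45,96],{"c":16,"m":75,"o":38,"sy":99},[36,58,81,1]],"y":[{"u":22,"vqn":2},65,{"ac":20,"h":2,"uvt":97}],"znl":{"gix":{"fek":96,"w":34,"z":5,"zz":25},"ktr":[44,34],"re":{"r":84,"y":83},"t":[95,90,83,41,74,91]}}
After op 8 (add /y/2/oa 94): {"o":[{"vm":27,"yi":53},[47,77,38],[47,69,75,45,96],{"c":16,"m":75,"o":38,"sy":99},[36,58,81,1]],"y":[{"u":22,"vqn":2},65,{"ac":20,"h":2,"oa":94,"uvt":97}],"znl":{"gix":{"fek":96,"w":34,"z":5,"zz":25},"ktr":[44,34],"re":{"r":84,"y":83},"t":[95,90,83,41,74,91]}}
After op 9 (replace /y/0/u 69): {"o":[{"vm":27,"yi":53},[47,77,38],[47,69,75,45,96],{"c":16,"m":75,"o":38,"sy":99},[36,58,81,1]],"y":[{"u":69,"vqn":2},65,{"ac":20,"h":2,"oa":94,"uvt":97}],"znl":{"gix":{"fek":96,"w":34,"z":5,"zz":25},"ktr":[44,34],"re":{"r":84,"y":83},"t":[95,90,83,41,74,91]}}
After op 10 (replace /y/2 67): {"o":[{"vm":27,"yi":53},[47,77,38],[47,69,75,45,96],{"c":16,"m":75,"o":38,"sy":99},[36,58,81,1]],"y":[{"u":69,"vqn":2},65,67],"znl":{"gix":{"fek":96,"w":34,"z":5,"zz":25},"ktr":[44,34],"re":{"r":84,"y":83},"t":[95,90,83,41,74,91]}}
After op 11 (replace /o/1 84): {"o":[{"vm":27,"yi":53},84,[47,69,75,45,96],{"c":16,"m":75,"o":38,"sy":99},[36,58,81,1]],"y":[{"u":69,"vqn":2},65,67],"znl":{"gix":{"fek":96,"w":34,"z":5,"zz":25},"ktr":[44,34],"re":{"r":84,"y":83},"t":[95,90,83,41,74,91]}}
After op 12 (add /o/1 3): {"o":[{"vm":27,"yi":53},3,84,[47,69,75,45,96],{"c":16,"m":75,"o":38,"sy":99},[36,58,81,1]],"y":[{"u":69,"vqn":2},65,67],"znl":{"gix":{"fek":96,"w":34,"z":5,"zz":25},"ktr":[44,34],"re":{"r":84,"y":83},"t":[95,90,83,41,74,91]}}
After op 13 (replace /y/0/u 88): {"o":[{"vm":27,"yi":53},3,84,[47,69,75,45,96],{"c":16,"m":75,"o":38,"sy":99},[36,58,81,1]],"y":[{"u":88,"vqn":2},65,67],"znl":{"gix":{"fek":96,"w":34,"z":5,"zz":25},"ktr":[44,34],"re":{"r":84,"y":83},"t":[95,90,83,41,74,91]}}
After op 14 (add /o/0/yi 11): {"o":[{"vm":27,"yi":11},3,84,[47,69,75,45,96],{"c":16,"m":75,"o":38,"sy":99},[36,58,81,1]],"y":[{"u":88,"vqn":2},65,67],"znl":{"gix":{"fek":96,"w":34,"z":5,"zz":25},"ktr":[44,34],"re":{"r":84,"y":83},"t":[95,90,83,41,74,91]}}
After op 15 (remove /o/5/3): {"o":[{"vm":27,"yi":11},3,84,[47,69,75,45,96],{"c":16,"m":75,"o":38,"sy":99},[36,58,81]],"y":[{"u":88,"vqn":2},65,67],"znl":{"gix":{"fek":96,"w":34,"z":5,"zz":25},"ktr":[44,34],"re":{"r":84,"y":83},"t":[95,90,83,41,74,91]}}
After op 16 (remove /znl/t): {"o":[{"vm":27,"yi":11},3,84,[47,69,75,45,96],{"c":16,"m":75,"o":38,"sy":99},[36,58,81]],"y":[{"u":88,"vqn":2},65,67],"znl":{"gix":{"fek":96,"w":34,"z":5,"zz":25},"ktr":[44,34],"re":{"r":84,"y":83}}}
After op 17 (add /o/5/0 36): {"o":[{"vm":27,"yi":11},3,84,[47,69,75,45,96],{"c":16,"m":75,"o":38,"sy":99},[36,36,58,81]],"y":[{"u":88,"vqn":2},65,67],"znl":{"gix":{"fek":96,"w":34,"z":5,"zz":25},"ktr":[44,34],"re":{"r":84,"y":83}}}
After op 18 (replace /o/4/m 46): {"o":[{"vm":27,"yi":11},3,84,[47,69,75,45,96],{"c":16,"m":46,"o":38,"sy":99},[36,36,58,81]],"y":[{"u":88,"vqn":2},65,67],"znl":{"gix":{"fek":96,"w":34,"z":5,"zz":25},"ktr":[44,34],"re":{"r":84,"y":83}}}

Answer: {"o":[{"vm":27,"yi":11},3,84,[47,69,75,45,96],{"c":16,"m":46,"o":38,"sy":99},[36,36,58,81]],"y":[{"u":88,"vqn":2},65,67],"znl":{"gix":{"fek":96,"w":34,"z":5,"zz":25},"ktr":[44,34],"re":{"r":84,"y":83}}}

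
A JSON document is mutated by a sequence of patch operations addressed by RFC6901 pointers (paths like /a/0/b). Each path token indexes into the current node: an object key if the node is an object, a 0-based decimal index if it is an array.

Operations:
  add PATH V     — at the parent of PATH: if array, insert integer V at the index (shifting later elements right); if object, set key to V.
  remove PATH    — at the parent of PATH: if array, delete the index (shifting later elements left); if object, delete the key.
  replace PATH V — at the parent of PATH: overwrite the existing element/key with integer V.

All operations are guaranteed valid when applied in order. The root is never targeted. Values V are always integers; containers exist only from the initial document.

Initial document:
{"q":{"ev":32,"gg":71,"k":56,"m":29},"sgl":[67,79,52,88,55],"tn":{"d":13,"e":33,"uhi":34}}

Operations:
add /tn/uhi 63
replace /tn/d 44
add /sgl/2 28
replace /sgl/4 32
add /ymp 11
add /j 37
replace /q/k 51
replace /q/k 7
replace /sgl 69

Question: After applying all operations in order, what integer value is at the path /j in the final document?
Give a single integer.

After op 1 (add /tn/uhi 63): {"q":{"ev":32,"gg":71,"k":56,"m":29},"sgl":[67,79,52,88,55],"tn":{"d":13,"e":33,"uhi":63}}
After op 2 (replace /tn/d 44): {"q":{"ev":32,"gg":71,"k":56,"m":29},"sgl":[67,79,52,88,55],"tn":{"d":44,"e":33,"uhi":63}}
After op 3 (add /sgl/2 28): {"q":{"ev":32,"gg":71,"k":56,"m":29},"sgl":[67,79,28,52,88,55],"tn":{"d":44,"e":33,"uhi":63}}
After op 4 (replace /sgl/4 32): {"q":{"ev":32,"gg":71,"k":56,"m":29},"sgl":[67,79,28,52,32,55],"tn":{"d":44,"e":33,"uhi":63}}
After op 5 (add /ymp 11): {"q":{"ev":32,"gg":71,"k":56,"m":29},"sgl":[67,79,28,52,32,55],"tn":{"d":44,"e":33,"uhi":63},"ymp":11}
After op 6 (add /j 37): {"j":37,"q":{"ev":32,"gg":71,"k":56,"m":29},"sgl":[67,79,28,52,32,55],"tn":{"d":44,"e":33,"uhi":63},"ymp":11}
After op 7 (replace /q/k 51): {"j":37,"q":{"ev":32,"gg":71,"k":51,"m":29},"sgl":[67,79,28,52,32,55],"tn":{"d":44,"e":33,"uhi":63},"ymp":11}
After op 8 (replace /q/k 7): {"j":37,"q":{"ev":32,"gg":71,"k":7,"m":29},"sgl":[67,79,28,52,32,55],"tn":{"d":44,"e":33,"uhi":63},"ymp":11}
After op 9 (replace /sgl 69): {"j":37,"q":{"ev":32,"gg":71,"k":7,"m":29},"sgl":69,"tn":{"d":44,"e":33,"uhi":63},"ymp":11}
Value at /j: 37

Answer: 37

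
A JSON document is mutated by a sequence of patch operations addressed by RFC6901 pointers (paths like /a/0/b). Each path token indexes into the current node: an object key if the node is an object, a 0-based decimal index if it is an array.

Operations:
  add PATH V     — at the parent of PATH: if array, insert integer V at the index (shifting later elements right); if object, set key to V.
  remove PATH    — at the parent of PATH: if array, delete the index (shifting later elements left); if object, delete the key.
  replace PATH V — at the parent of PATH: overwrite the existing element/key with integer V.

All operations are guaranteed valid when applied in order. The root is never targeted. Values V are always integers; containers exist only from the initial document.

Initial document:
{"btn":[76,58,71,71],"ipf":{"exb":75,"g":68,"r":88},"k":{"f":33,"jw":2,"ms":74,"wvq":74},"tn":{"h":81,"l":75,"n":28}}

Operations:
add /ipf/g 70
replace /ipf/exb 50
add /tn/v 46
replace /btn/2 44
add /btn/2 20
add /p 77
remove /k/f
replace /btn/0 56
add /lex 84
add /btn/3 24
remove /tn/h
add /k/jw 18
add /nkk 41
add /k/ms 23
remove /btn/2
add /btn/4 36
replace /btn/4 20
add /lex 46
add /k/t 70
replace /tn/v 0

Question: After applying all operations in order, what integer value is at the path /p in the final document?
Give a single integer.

After op 1 (add /ipf/g 70): {"btn":[76,58,71,71],"ipf":{"exb":75,"g":70,"r":88},"k":{"f":33,"jw":2,"ms":74,"wvq":74},"tn":{"h":81,"l":75,"n":28}}
After op 2 (replace /ipf/exb 50): {"btn":[76,58,71,71],"ipf":{"exb":50,"g":70,"r":88},"k":{"f":33,"jw":2,"ms":74,"wvq":74},"tn":{"h":81,"l":75,"n":28}}
After op 3 (add /tn/v 46): {"btn":[76,58,71,71],"ipf":{"exb":50,"g":70,"r":88},"k":{"f":33,"jw":2,"ms":74,"wvq":74},"tn":{"h":81,"l":75,"n":28,"v":46}}
After op 4 (replace /btn/2 44): {"btn":[76,58,44,71],"ipf":{"exb":50,"g":70,"r":88},"k":{"f":33,"jw":2,"ms":74,"wvq":74},"tn":{"h":81,"l":75,"n":28,"v":46}}
After op 5 (add /btn/2 20): {"btn":[76,58,20,44,71],"ipf":{"exb":50,"g":70,"r":88},"k":{"f":33,"jw":2,"ms":74,"wvq":74},"tn":{"h":81,"l":75,"n":28,"v":46}}
After op 6 (add /p 77): {"btn":[76,58,20,44,71],"ipf":{"exb":50,"g":70,"r":88},"k":{"f":33,"jw":2,"ms":74,"wvq":74},"p":77,"tn":{"h":81,"l":75,"n":28,"v":46}}
After op 7 (remove /k/f): {"btn":[76,58,20,44,71],"ipf":{"exb":50,"g":70,"r":88},"k":{"jw":2,"ms":74,"wvq":74},"p":77,"tn":{"h":81,"l":75,"n":28,"v":46}}
After op 8 (replace /btn/0 56): {"btn":[56,58,20,44,71],"ipf":{"exb":50,"g":70,"r":88},"k":{"jw":2,"ms":74,"wvq":74},"p":77,"tn":{"h":81,"l":75,"n":28,"v":46}}
After op 9 (add /lex 84): {"btn":[56,58,20,44,71],"ipf":{"exb":50,"g":70,"r":88},"k":{"jw":2,"ms":74,"wvq":74},"lex":84,"p":77,"tn":{"h":81,"l":75,"n":28,"v":46}}
After op 10 (add /btn/3 24): {"btn":[56,58,20,24,44,71],"ipf":{"exb":50,"g":70,"r":88},"k":{"jw":2,"ms":74,"wvq":74},"lex":84,"p":77,"tn":{"h":81,"l":75,"n":28,"v":46}}
After op 11 (remove /tn/h): {"btn":[56,58,20,24,44,71],"ipf":{"exb":50,"g":70,"r":88},"k":{"jw":2,"ms":74,"wvq":74},"lex":84,"p":77,"tn":{"l":75,"n":28,"v":46}}
After op 12 (add /k/jw 18): {"btn":[56,58,20,24,44,71],"ipf":{"exb":50,"g":70,"r":88},"k":{"jw":18,"ms":74,"wvq":74},"lex":84,"p":77,"tn":{"l":75,"n":28,"v":46}}
After op 13 (add /nkk 41): {"btn":[56,58,20,24,44,71],"ipf":{"exb":50,"g":70,"r":88},"k":{"jw":18,"ms":74,"wvq":74},"lex":84,"nkk":41,"p":77,"tn":{"l":75,"n":28,"v":46}}
After op 14 (add /k/ms 23): {"btn":[56,58,20,24,44,71],"ipf":{"exb":50,"g":70,"r":88},"k":{"jw":18,"ms":23,"wvq":74},"lex":84,"nkk":41,"p":77,"tn":{"l":75,"n":28,"v":46}}
After op 15 (remove /btn/2): {"btn":[56,58,24,44,71],"ipf":{"exb":50,"g":70,"r":88},"k":{"jw":18,"ms":23,"wvq":74},"lex":84,"nkk":41,"p":77,"tn":{"l":75,"n":28,"v":46}}
After op 16 (add /btn/4 36): {"btn":[56,58,24,44,36,71],"ipf":{"exb":50,"g":70,"r":88},"k":{"jw":18,"ms":23,"wvq":74},"lex":84,"nkk":41,"p":77,"tn":{"l":75,"n":28,"v":46}}
After op 17 (replace /btn/4 20): {"btn":[56,58,24,44,20,71],"ipf":{"exb":50,"g":70,"r":88},"k":{"jw":18,"ms":23,"wvq":74},"lex":84,"nkk":41,"p":77,"tn":{"l":75,"n":28,"v":46}}
After op 18 (add /lex 46): {"btn":[56,58,24,44,20,71],"ipf":{"exb":50,"g":70,"r":88},"k":{"jw":18,"ms":23,"wvq":74},"lex":46,"nkk":41,"p":77,"tn":{"l":75,"n":28,"v":46}}
After op 19 (add /k/t 70): {"btn":[56,58,24,44,20,71],"ipf":{"exb":50,"g":70,"r":88},"k":{"jw":18,"ms":23,"t":70,"wvq":74},"lex":46,"nkk":41,"p":77,"tn":{"l":75,"n":28,"v":46}}
After op 20 (replace /tn/v 0): {"btn":[56,58,24,44,20,71],"ipf":{"exb":50,"g":70,"r":88},"k":{"jw":18,"ms":23,"t":70,"wvq":74},"lex":46,"nkk":41,"p":77,"tn":{"l":75,"n":28,"v":0}}
Value at /p: 77

Answer: 77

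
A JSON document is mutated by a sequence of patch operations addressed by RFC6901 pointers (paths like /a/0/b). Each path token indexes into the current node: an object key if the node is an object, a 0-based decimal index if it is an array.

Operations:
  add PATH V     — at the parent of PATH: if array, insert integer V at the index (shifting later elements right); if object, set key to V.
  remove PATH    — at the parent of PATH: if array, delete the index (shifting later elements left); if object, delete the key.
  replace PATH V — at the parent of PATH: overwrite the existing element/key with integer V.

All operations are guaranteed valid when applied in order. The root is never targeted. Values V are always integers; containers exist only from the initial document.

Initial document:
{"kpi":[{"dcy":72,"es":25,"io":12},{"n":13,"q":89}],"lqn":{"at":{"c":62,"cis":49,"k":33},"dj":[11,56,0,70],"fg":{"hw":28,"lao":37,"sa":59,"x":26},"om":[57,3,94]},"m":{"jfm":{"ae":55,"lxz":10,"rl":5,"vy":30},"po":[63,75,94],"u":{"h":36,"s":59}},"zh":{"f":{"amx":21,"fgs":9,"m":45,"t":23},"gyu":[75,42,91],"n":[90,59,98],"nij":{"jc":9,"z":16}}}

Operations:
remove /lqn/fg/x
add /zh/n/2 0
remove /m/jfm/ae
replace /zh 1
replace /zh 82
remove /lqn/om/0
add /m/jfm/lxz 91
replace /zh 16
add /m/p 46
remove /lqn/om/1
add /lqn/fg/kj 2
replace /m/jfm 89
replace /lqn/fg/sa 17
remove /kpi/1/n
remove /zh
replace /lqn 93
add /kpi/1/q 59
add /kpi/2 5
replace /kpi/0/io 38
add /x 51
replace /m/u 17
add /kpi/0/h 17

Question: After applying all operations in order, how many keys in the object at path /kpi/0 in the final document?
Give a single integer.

Answer: 4

Derivation:
After op 1 (remove /lqn/fg/x): {"kpi":[{"dcy":72,"es":25,"io":12},{"n":13,"q":89}],"lqn":{"at":{"c":62,"cis":49,"k":33},"dj":[11,56,0,70],"fg":{"hw":28,"lao":37,"sa":59},"om":[57,3,94]},"m":{"jfm":{"ae":55,"lxz":10,"rl":5,"vy":30},"po":[63,75,94],"u":{"h":36,"s":59}},"zh":{"f":{"amx":21,"fgs":9,"m":45,"t":23},"gyu":[75,42,91],"n":[90,59,98],"nij":{"jc":9,"z":16}}}
After op 2 (add /zh/n/2 0): {"kpi":[{"dcy":72,"es":25,"io":12},{"n":13,"q":89}],"lqn":{"at":{"c":62,"cis":49,"k":33},"dj":[11,56,0,70],"fg":{"hw":28,"lao":37,"sa":59},"om":[57,3,94]},"m":{"jfm":{"ae":55,"lxz":10,"rl":5,"vy":30},"po":[63,75,94],"u":{"h":36,"s":59}},"zh":{"f":{"amx":21,"fgs":9,"m":45,"t":23},"gyu":[75,42,91],"n":[90,59,0,98],"nij":{"jc":9,"z":16}}}
After op 3 (remove /m/jfm/ae): {"kpi":[{"dcy":72,"es":25,"io":12},{"n":13,"q":89}],"lqn":{"at":{"c":62,"cis":49,"k":33},"dj":[11,56,0,70],"fg":{"hw":28,"lao":37,"sa":59},"om":[57,3,94]},"m":{"jfm":{"lxz":10,"rl":5,"vy":30},"po":[63,75,94],"u":{"h":36,"s":59}},"zh":{"f":{"amx":21,"fgs":9,"m":45,"t":23},"gyu":[75,42,91],"n":[90,59,0,98],"nij":{"jc":9,"z":16}}}
After op 4 (replace /zh 1): {"kpi":[{"dcy":72,"es":25,"io":12},{"n":13,"q":89}],"lqn":{"at":{"c":62,"cis":49,"k":33},"dj":[11,56,0,70],"fg":{"hw":28,"lao":37,"sa":59},"om":[57,3,94]},"m":{"jfm":{"lxz":10,"rl":5,"vy":30},"po":[63,75,94],"u":{"h":36,"s":59}},"zh":1}
After op 5 (replace /zh 82): {"kpi":[{"dcy":72,"es":25,"io":12},{"n":13,"q":89}],"lqn":{"at":{"c":62,"cis":49,"k":33},"dj":[11,56,0,70],"fg":{"hw":28,"lao":37,"sa":59},"om":[57,3,94]},"m":{"jfm":{"lxz":10,"rl":5,"vy":30},"po":[63,75,94],"u":{"h":36,"s":59}},"zh":82}
After op 6 (remove /lqn/om/0): {"kpi":[{"dcy":72,"es":25,"io":12},{"n":13,"q":89}],"lqn":{"at":{"c":62,"cis":49,"k":33},"dj":[11,56,0,70],"fg":{"hw":28,"lao":37,"sa":59},"om":[3,94]},"m":{"jfm":{"lxz":10,"rl":5,"vy":30},"po":[63,75,94],"u":{"h":36,"s":59}},"zh":82}
After op 7 (add /m/jfm/lxz 91): {"kpi":[{"dcy":72,"es":25,"io":12},{"n":13,"q":89}],"lqn":{"at":{"c":62,"cis":49,"k":33},"dj":[11,56,0,70],"fg":{"hw":28,"lao":37,"sa":59},"om":[3,94]},"m":{"jfm":{"lxz":91,"rl":5,"vy":30},"po":[63,75,94],"u":{"h":36,"s":59}},"zh":82}
After op 8 (replace /zh 16): {"kpi":[{"dcy":72,"es":25,"io":12},{"n":13,"q":89}],"lqn":{"at":{"c":62,"cis":49,"k":33},"dj":[11,56,0,70],"fg":{"hw":28,"lao":37,"sa":59},"om":[3,94]},"m":{"jfm":{"lxz":91,"rl":5,"vy":30},"po":[63,75,94],"u":{"h":36,"s":59}},"zh":16}
After op 9 (add /m/p 46): {"kpi":[{"dcy":72,"es":25,"io":12},{"n":13,"q":89}],"lqn":{"at":{"c":62,"cis":49,"k":33},"dj":[11,56,0,70],"fg":{"hw":28,"lao":37,"sa":59},"om":[3,94]},"m":{"jfm":{"lxz":91,"rl":5,"vy":30},"p":46,"po":[63,75,94],"u":{"h":36,"s":59}},"zh":16}
After op 10 (remove /lqn/om/1): {"kpi":[{"dcy":72,"es":25,"io":12},{"n":13,"q":89}],"lqn":{"at":{"c":62,"cis":49,"k":33},"dj":[11,56,0,70],"fg":{"hw":28,"lao":37,"sa":59},"om":[3]},"m":{"jfm":{"lxz":91,"rl":5,"vy":30},"p":46,"po":[63,75,94],"u":{"h":36,"s":59}},"zh":16}
After op 11 (add /lqn/fg/kj 2): {"kpi":[{"dcy":72,"es":25,"io":12},{"n":13,"q":89}],"lqn":{"at":{"c":62,"cis":49,"k":33},"dj":[11,56,0,70],"fg":{"hw":28,"kj":2,"lao":37,"sa":59},"om":[3]},"m":{"jfm":{"lxz":91,"rl":5,"vy":30},"p":46,"po":[63,75,94],"u":{"h":36,"s":59}},"zh":16}
After op 12 (replace /m/jfm 89): {"kpi":[{"dcy":72,"es":25,"io":12},{"n":13,"q":89}],"lqn":{"at":{"c":62,"cis":49,"k":33},"dj":[11,56,0,70],"fg":{"hw":28,"kj":2,"lao":37,"sa":59},"om":[3]},"m":{"jfm":89,"p":46,"po":[63,75,94],"u":{"h":36,"s":59}},"zh":16}
After op 13 (replace /lqn/fg/sa 17): {"kpi":[{"dcy":72,"es":25,"io":12},{"n":13,"q":89}],"lqn":{"at":{"c":62,"cis":49,"k":33},"dj":[11,56,0,70],"fg":{"hw":28,"kj":2,"lao":37,"sa":17},"om":[3]},"m":{"jfm":89,"p":46,"po":[63,75,94],"u":{"h":36,"s":59}},"zh":16}
After op 14 (remove /kpi/1/n): {"kpi":[{"dcy":72,"es":25,"io":12},{"q":89}],"lqn":{"at":{"c":62,"cis":49,"k":33},"dj":[11,56,0,70],"fg":{"hw":28,"kj":2,"lao":37,"sa":17},"om":[3]},"m":{"jfm":89,"p":46,"po":[63,75,94],"u":{"h":36,"s":59}},"zh":16}
After op 15 (remove /zh): {"kpi":[{"dcy":72,"es":25,"io":12},{"q":89}],"lqn":{"at":{"c":62,"cis":49,"k":33},"dj":[11,56,0,70],"fg":{"hw":28,"kj":2,"lao":37,"sa":17},"om":[3]},"m":{"jfm":89,"p":46,"po":[63,75,94],"u":{"h":36,"s":59}}}
After op 16 (replace /lqn 93): {"kpi":[{"dcy":72,"es":25,"io":12},{"q":89}],"lqn":93,"m":{"jfm":89,"p":46,"po":[63,75,94],"u":{"h":36,"s":59}}}
After op 17 (add /kpi/1/q 59): {"kpi":[{"dcy":72,"es":25,"io":12},{"q":59}],"lqn":93,"m":{"jfm":89,"p":46,"po":[63,75,94],"u":{"h":36,"s":59}}}
After op 18 (add /kpi/2 5): {"kpi":[{"dcy":72,"es":25,"io":12},{"q":59},5],"lqn":93,"m":{"jfm":89,"p":46,"po":[63,75,94],"u":{"h":36,"s":59}}}
After op 19 (replace /kpi/0/io 38): {"kpi":[{"dcy":72,"es":25,"io":38},{"q":59},5],"lqn":93,"m":{"jfm":89,"p":46,"po":[63,75,94],"u":{"h":36,"s":59}}}
After op 20 (add /x 51): {"kpi":[{"dcy":72,"es":25,"io":38},{"q":59},5],"lqn":93,"m":{"jfm":89,"p":46,"po":[63,75,94],"u":{"h":36,"s":59}},"x":51}
After op 21 (replace /m/u 17): {"kpi":[{"dcy":72,"es":25,"io":38},{"q":59},5],"lqn":93,"m":{"jfm":89,"p":46,"po":[63,75,94],"u":17},"x":51}
After op 22 (add /kpi/0/h 17): {"kpi":[{"dcy":72,"es":25,"h":17,"io":38},{"q":59},5],"lqn":93,"m":{"jfm":89,"p":46,"po":[63,75,94],"u":17},"x":51}
Size at path /kpi/0: 4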